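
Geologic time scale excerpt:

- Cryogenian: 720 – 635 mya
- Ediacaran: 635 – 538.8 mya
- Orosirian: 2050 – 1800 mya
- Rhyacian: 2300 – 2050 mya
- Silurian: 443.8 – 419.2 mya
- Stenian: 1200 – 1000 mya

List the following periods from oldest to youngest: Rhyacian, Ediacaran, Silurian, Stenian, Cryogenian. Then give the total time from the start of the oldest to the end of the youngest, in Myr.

Start ages (Ma): Rhyacian 2300, Stenian 1200, Cryogenian 720, Ediacaran 635, Silurian 443.8.
Ordered oldest to youngest: Rhyacian, Stenian, Cryogenian, Ediacaran, Silurian.
Span = 2300 − 419.2 = 1880.8 Myr.

Rhyacian → Stenian → Cryogenian → Ediacaran → Silurian; total span 1880.8 Myr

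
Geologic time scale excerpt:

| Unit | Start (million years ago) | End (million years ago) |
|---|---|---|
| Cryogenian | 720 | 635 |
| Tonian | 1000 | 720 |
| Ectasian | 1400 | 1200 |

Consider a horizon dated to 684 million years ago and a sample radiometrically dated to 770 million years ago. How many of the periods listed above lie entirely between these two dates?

0

Checking each listed span, none has both start < 770 Ma and end > 684 Ma — every period straddles one of the two dates or lies outside them — so the count is 0.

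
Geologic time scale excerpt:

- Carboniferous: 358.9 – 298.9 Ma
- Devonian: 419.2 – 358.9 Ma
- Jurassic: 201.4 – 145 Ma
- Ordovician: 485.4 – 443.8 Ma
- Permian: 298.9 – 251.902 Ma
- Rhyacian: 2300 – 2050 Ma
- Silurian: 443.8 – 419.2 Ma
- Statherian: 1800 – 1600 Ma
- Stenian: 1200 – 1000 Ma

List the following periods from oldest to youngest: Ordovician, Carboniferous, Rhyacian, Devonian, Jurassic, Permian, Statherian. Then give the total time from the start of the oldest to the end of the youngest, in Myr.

Rhyacian → Statherian → Ordovician → Devonian → Carboniferous → Permian → Jurassic; total span 2155 Myr

From the excerpt: Ordovician 485.4–443.8; Carboniferous 358.9–298.9; Rhyacian 2300–2050; Devonian 419.2–358.9; Jurassic 201.4–145; Permian 298.9–251.902; Statherian 1800–1600 (Ma).
Larger Ma is earlier, so the oldest is Rhyacian and the youngest is Jurassic; oldest to youngest: Rhyacian, Statherian, Ordovician, Devonian, Carboniferous, Permian, Jurassic.
Oldest start 2300 minus youngest end 145 gives 2155 Myr overall.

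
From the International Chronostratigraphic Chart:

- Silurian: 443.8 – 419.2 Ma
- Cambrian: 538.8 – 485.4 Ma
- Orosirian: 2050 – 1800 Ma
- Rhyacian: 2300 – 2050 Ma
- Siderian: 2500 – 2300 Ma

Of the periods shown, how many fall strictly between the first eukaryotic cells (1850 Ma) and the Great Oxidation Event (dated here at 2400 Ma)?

1

The older date is 2400 Ma and the younger is 1850 Ma.
Periods with start < 2400 and end > 1850 Ma: Rhyacian (2300–2050).
That is 1 complete period.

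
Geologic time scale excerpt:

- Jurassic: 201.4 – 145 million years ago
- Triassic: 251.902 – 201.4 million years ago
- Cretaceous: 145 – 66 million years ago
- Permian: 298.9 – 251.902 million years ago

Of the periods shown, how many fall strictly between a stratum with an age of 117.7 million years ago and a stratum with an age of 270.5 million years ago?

270.5 Ma sits inside the Permian (298.9–251.902) and 117.7 Ma inside the Cretaceous (145–66); neither of those is wholly between the two dates.
The listed periods lying completely between them are Triassic, Jurassic — 2 in all.

2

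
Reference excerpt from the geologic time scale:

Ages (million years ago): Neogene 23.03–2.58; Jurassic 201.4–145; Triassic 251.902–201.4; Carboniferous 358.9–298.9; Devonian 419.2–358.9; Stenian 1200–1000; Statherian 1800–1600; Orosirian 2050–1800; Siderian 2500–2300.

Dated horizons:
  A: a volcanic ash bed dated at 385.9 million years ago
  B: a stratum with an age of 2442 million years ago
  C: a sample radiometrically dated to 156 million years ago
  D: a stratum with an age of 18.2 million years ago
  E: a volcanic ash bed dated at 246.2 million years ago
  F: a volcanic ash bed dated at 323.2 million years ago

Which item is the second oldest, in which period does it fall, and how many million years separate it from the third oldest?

A, in the Devonian; 62.7 million years to F

Sorted oldest-first by Ma: B (2442), A (385.9), F (323.2), E (246.2), C (156), D (18.2).
The second oldest is A at 385.9 Ma, which lies in 419.2–358.9 Ma: the Devonian.
The third oldest is F at 323.2 Ma; separation = |385.9 − 323.2| = 62.7 Myr.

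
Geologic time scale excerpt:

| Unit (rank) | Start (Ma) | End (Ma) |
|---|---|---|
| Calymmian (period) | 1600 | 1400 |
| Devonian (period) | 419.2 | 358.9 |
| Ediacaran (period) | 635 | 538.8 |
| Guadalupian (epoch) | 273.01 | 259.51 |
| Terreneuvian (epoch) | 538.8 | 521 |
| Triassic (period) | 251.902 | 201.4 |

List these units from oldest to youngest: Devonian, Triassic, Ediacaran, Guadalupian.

Read off each span (Ma): Devonian 419.2–358.9; Triassic 251.902–201.4; Ediacaran 635–538.8; Guadalupian 273.01–259.51.
Larger Ma is older, so oldest→youngest is Ediacaran, Devonian, Guadalupian, Triassic.

Ediacaran, Devonian, Guadalupian, Triassic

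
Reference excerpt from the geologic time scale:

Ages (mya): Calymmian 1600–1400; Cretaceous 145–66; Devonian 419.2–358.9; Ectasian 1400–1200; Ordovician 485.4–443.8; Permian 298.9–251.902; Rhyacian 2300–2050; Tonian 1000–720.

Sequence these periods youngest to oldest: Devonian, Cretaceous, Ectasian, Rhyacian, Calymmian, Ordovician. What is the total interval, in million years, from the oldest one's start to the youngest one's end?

Cretaceous → Devonian → Ordovician → Ectasian → Calymmian → Rhyacian; total span 2234 Myr

Start ages (Ma): Rhyacian 2300, Calymmian 1600, Ectasian 1400, Ordovician 485.4, Devonian 419.2, Cretaceous 145.
Ordered youngest to oldest: Cretaceous, Devonian, Ordovician, Ectasian, Calymmian, Rhyacian.
Span = 2300 − 66 = 2234 Myr.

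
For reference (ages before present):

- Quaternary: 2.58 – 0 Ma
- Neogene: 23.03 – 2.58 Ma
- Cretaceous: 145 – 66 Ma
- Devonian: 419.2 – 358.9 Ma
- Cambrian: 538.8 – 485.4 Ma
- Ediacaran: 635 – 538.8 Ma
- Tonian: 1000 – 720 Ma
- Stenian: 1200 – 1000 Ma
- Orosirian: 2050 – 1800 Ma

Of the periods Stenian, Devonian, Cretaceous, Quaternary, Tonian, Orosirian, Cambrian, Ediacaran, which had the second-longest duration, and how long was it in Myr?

Orosirian, 250 million years

Durations: Stenian 200; Devonian 60.3; Cretaceous 79; Quaternary 2.58; Tonian 280; Orosirian 250; Cambrian 53.4; Ediacaran 96.2 Myr.
Sorted longest-first: Tonian (280), Orosirian (250), Stenian (200), Ediacaran (96.2), Cretaceous (79), Devonian (60.3), Cambrian (53.4), Quaternary (2.58).
The second longest is Orosirian at 250 Myr.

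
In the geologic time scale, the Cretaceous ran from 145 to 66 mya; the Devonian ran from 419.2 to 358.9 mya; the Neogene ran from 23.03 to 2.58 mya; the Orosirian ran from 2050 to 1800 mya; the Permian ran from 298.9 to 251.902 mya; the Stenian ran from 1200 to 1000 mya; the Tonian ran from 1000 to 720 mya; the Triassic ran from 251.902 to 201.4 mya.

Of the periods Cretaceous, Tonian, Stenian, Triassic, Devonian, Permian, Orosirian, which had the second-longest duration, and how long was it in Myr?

Orosirian, 250 million years

Start − end for each: Cretaceous 145 − 66 = 79; Tonian 1000 − 720 = 280; Stenian 1200 − 1000 = 200; Triassic 251.902 − 201.4 = 50.502; Devonian 419.2 − 358.9 = 60.3; Permian 298.9 − 251.902 = 46.998; Orosirian 2050 − 1800 = 250.
Ranking these from longest: Tonian > Orosirian > Stenian > Cretaceous > Devonian > Triassic > Permian.
Position 2 in that ranking is Orosirian, which lasted 250 Myr.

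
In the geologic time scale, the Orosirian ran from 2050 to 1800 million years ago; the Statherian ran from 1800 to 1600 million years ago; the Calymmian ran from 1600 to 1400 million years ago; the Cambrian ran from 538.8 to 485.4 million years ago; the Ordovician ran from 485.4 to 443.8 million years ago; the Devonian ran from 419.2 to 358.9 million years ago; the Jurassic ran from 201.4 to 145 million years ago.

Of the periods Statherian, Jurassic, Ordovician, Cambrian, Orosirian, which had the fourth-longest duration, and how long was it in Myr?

Durations: Statherian 200; Jurassic 56.4; Ordovician 41.6; Cambrian 53.4; Orosirian 250 Myr.
Sorted longest-first: Orosirian (250), Statherian (200), Jurassic (56.4), Cambrian (53.4), Ordovician (41.6).
The fourth longest is Cambrian at 53.4 Myr.

Cambrian, 53.4 million years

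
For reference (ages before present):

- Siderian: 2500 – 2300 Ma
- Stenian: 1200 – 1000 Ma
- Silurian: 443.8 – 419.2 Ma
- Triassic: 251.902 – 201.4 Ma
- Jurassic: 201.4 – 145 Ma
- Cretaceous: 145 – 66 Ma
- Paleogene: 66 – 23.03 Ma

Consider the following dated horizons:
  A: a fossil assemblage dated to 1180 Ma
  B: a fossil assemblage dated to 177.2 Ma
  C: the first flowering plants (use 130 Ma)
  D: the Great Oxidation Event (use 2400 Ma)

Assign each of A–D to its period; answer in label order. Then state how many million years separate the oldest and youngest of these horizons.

Match each age against the start–end ranges in the excerpt: A = 1180 Ma → Stenian (1200–1000); B = 177.2 Ma → Jurassic (201.4–145); C = 130 Ma → Cretaceous (145–66); D = 2400 Ma → Siderian (2500–2300).
The largest age is 2400 Ma and the smallest is 130 Ma; their difference is 2270 Myr.

A — Stenian; B — Jurassic; C — Cretaceous; D — Siderian; span 2270 million years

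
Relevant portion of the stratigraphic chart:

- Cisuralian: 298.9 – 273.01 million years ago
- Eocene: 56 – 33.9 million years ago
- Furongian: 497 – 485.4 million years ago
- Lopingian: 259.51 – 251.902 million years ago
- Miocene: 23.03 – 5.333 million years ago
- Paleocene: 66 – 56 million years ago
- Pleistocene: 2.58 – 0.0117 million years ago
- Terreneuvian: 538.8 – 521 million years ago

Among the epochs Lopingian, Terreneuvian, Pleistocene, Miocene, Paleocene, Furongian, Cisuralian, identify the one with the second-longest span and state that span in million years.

Terreneuvian, 17.8 million years

Durations: Lopingian 7.608; Terreneuvian 17.8; Pleistocene 2.5683; Miocene 17.697; Paleocene 10; Furongian 11.6; Cisuralian 25.89 Myr.
Sorted longest-first: Cisuralian (25.89), Terreneuvian (17.8), Miocene (17.697), Furongian (11.6), Paleocene (10), Lopingian (7.608), Pleistocene (2.5683).
The second longest is Terreneuvian at 17.8 Myr.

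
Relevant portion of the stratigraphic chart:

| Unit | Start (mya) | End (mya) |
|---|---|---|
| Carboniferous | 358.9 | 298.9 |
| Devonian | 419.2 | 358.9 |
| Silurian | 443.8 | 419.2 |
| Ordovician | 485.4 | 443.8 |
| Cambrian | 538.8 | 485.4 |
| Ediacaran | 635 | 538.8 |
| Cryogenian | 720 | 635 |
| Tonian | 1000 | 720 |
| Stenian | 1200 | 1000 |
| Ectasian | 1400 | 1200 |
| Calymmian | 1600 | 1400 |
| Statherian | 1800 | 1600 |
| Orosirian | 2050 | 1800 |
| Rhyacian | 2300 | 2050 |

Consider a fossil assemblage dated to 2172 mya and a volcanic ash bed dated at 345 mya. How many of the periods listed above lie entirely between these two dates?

The older date is 2172 Ma and the younger is 345 Ma.
Periods with start < 2172 and end > 345 Ma: Orosirian (2050–1800), Statherian (1800–1600), Calymmian (1600–1400), Ectasian (1400–1200), Stenian (1200–1000), Tonian (1000–720), Cryogenian (720–635), Ediacaran (635–538.8), Cambrian (538.8–485.4), Ordovician (485.4–443.8), Silurian (443.8–419.2), Devonian (419.2–358.9).
That is 12 complete periods.

12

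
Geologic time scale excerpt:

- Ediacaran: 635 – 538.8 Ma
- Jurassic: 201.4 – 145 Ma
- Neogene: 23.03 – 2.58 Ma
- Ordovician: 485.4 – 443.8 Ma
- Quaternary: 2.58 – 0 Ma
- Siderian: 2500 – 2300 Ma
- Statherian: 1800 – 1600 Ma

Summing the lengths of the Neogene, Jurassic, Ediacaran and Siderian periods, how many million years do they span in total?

373.05 million years

Duration is start − end for each: (23.03 − 2.58) + (201.4 − 145) + (635 − 538.8) + (2500 − 2300).
That is 20.45 + 56.4 + 96.2 + 200, which totals 373.05 million years.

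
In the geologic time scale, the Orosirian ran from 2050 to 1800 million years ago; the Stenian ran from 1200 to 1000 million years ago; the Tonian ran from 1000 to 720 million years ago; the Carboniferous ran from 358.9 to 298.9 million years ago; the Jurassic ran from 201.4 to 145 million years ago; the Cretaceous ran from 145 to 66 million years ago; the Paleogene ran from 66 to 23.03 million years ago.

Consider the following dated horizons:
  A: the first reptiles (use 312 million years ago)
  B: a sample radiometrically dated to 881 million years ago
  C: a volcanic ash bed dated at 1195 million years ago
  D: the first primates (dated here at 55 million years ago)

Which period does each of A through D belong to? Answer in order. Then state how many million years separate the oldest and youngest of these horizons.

A — Carboniferous; B — Tonian; C — Stenian; D — Paleogene; span 1140 million years

A: 312 Ma lies in 358.9–298.9 Ma, so Carboniferous.
B: 881 Ma lies in 1000–720 Ma, so Tonian.
C: 1195 Ma lies in 1200–1000 Ma, so Stenian.
D: 55 Ma lies in 66–23.03 Ma, so Paleogene.
Oldest = 1195 Ma, youngest = 55 Ma → span 1140 Myr.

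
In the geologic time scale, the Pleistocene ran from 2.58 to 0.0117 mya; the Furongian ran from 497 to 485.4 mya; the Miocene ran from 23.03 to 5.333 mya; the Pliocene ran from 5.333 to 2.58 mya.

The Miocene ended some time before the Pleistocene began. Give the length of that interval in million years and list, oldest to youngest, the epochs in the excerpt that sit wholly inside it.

The Miocene closes at 5.333 Ma and the Pleistocene opens at 2.58 Ma, so the interval is 5.333 − 2.58 = 2.753 Myr.
An epoch fits inside if it starts at or after 5.333 Ma and ends at or before 2.58 Ma; oldest first that gives Pliocene.

2.753 million years; Pliocene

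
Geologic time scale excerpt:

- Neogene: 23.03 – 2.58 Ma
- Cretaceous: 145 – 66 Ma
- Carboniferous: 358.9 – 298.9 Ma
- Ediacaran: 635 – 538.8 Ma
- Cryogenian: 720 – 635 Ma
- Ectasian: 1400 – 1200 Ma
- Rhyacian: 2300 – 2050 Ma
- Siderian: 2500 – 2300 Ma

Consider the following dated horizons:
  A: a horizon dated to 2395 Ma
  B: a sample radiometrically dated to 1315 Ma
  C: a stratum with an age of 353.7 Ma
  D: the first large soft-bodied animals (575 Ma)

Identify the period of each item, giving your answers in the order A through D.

Match each age against the start–end ranges in the excerpt: A = 2395 Ma → Siderian (2500–2300); B = 1315 Ma → Ectasian (1400–1200); C = 353.7 Ma → Carboniferous (358.9–298.9); D = 575 Ma → Ediacaran (635–538.8).

A — Siderian; B — Ectasian; C — Carboniferous; D — Ediacaran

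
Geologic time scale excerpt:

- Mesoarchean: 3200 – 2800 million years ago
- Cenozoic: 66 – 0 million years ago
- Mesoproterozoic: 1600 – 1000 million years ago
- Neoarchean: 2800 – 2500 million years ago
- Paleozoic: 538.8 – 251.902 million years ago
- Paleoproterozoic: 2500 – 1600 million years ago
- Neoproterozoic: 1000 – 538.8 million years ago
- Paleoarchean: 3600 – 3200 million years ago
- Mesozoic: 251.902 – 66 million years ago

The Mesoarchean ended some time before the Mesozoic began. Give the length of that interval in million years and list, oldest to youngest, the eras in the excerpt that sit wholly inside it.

2548.098 million years; Neoarchean, Paleoproterozoic, Mesoproterozoic, Neoproterozoic, Paleozoic

The Mesoarchean closes at 2800 Ma and the Mesozoic opens at 251.902 Ma, so the interval is 2800 − 251.902 = 2548.098 Myr.
An era fits inside if it starts at or after 2800 Ma and ends at or before 251.902 Ma; oldest first that gives Neoarchean, Paleoproterozoic, Mesoproterozoic, Neoproterozoic, Paleozoic.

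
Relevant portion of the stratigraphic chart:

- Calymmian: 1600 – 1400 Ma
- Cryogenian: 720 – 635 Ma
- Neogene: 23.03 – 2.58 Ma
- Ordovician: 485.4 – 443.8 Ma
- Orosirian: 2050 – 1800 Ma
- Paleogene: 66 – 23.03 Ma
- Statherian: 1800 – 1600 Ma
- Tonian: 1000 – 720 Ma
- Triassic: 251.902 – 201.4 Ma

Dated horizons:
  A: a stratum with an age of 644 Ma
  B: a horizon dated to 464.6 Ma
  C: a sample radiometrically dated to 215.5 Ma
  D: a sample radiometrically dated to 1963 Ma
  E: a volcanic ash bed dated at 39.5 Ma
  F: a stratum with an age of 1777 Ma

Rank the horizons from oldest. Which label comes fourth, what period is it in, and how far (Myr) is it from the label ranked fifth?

Sorted oldest-first by Ma: D (1963), F (1777), A (644), B (464.6), C (215.5), E (39.5).
The fourth oldest is B at 464.6 Ma, which lies in 485.4–443.8 Ma: the Ordovician.
The fifth oldest is C at 215.5 Ma; separation = |464.6 − 215.5| = 249.1 Myr.

B, in the Ordovician; 249.1 million years to C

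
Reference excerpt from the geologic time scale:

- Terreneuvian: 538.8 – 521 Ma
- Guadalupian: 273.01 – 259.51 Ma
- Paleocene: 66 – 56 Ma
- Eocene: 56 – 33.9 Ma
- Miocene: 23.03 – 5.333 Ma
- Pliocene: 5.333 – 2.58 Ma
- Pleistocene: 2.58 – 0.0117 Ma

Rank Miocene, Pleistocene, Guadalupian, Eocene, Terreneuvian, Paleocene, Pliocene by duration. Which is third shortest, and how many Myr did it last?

Durations: Miocene 17.697; Pleistocene 2.5683; Guadalupian 13.5; Eocene 22.1; Terreneuvian 17.8; Paleocene 10; Pliocene 2.753 Myr.
Sorted shortest-first: Pleistocene (2.5683), Pliocene (2.753), Paleocene (10), Guadalupian (13.5), Miocene (17.697), Terreneuvian (17.8), Eocene (22.1).
The third shortest is Paleocene at 10 Myr.

Paleocene, 10 million years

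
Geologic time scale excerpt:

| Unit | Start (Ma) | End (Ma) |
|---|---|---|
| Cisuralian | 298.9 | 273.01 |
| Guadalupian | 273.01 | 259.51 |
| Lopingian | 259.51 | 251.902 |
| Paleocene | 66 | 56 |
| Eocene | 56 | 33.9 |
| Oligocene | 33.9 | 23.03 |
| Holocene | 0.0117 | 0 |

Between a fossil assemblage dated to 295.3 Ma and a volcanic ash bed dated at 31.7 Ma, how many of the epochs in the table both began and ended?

295.3 Ma sits inside the Cisuralian (298.9–273.01) and 31.7 Ma inside the Oligocene (33.9–23.03); neither of those is wholly between the two dates.
The listed epochs lying completely between them are Guadalupian, Lopingian, Paleocene, Eocene — 4 in all.

4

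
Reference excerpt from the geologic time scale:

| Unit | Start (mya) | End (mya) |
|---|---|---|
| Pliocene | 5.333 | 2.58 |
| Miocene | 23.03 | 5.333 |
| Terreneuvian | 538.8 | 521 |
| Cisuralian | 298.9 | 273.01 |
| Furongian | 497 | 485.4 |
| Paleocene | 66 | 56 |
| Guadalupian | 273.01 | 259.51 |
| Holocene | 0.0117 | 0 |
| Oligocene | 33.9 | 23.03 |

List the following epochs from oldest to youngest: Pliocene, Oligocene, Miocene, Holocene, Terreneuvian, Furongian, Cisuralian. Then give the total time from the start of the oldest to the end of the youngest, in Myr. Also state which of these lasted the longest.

Terreneuvian, Furongian, Cisuralian, Oligocene, Miocene, Pliocene, Holocene; total span 538.8 Myr; longest is Cisuralian

Start ages (Ma): Terreneuvian 538.8, Furongian 497, Cisuralian 298.9, Oligocene 33.9, Miocene 23.03, Pliocene 5.333, Holocene 0.0117.
Ordered oldest to youngest: Terreneuvian, Furongian, Cisuralian, Oligocene, Miocene, Pliocene, Holocene.
Span = 538.8 − 0 = 538.8 Myr.
Durations: Holocene 0.0117, Pliocene 2.753, Terreneuvian 17.8, Furongian 11.6, Miocene 17.697, Oligocene 10.87, Cisuralian 25.89 → longest is Cisuralian (25.89 Myr).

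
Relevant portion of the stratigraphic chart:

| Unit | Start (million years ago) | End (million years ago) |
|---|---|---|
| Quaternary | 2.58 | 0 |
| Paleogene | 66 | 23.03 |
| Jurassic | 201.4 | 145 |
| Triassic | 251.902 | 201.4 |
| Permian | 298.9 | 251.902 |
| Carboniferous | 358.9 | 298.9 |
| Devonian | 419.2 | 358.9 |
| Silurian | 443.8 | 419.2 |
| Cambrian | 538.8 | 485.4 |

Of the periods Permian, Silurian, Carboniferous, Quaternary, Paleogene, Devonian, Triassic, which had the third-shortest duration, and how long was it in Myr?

Durations: Permian 46.998; Silurian 24.6; Carboniferous 60; Quaternary 2.58; Paleogene 42.97; Devonian 60.3; Triassic 50.502 Myr.
Sorted shortest-first: Quaternary (2.58), Silurian (24.6), Paleogene (42.97), Permian (46.998), Triassic (50.502), Carboniferous (60), Devonian (60.3).
The third shortest is Paleogene at 42.97 Myr.

Paleogene, 42.97 million years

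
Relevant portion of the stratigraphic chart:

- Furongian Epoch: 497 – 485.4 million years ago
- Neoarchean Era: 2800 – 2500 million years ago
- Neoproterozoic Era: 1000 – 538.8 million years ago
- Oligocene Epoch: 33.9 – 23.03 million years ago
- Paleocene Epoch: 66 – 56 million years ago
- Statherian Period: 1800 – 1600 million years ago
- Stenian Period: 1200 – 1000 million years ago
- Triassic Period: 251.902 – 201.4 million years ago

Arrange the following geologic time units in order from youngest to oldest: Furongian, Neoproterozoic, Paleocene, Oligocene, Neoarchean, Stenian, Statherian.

Oligocene, then Paleocene, then Furongian, then Neoproterozoic, then Stenian, then Statherian, then Neoarchean

The oldest of these is Neoarchean (starts 2800 Ma) and the youngest is Oligocene (ends 23.03 Ma).
In between, by decreasing start age: Statherian (1800), Stenian (1200), Neoproterozoic (1000), Furongian (497), Paleocene (66).
Listing youngest first means reversing that sequence.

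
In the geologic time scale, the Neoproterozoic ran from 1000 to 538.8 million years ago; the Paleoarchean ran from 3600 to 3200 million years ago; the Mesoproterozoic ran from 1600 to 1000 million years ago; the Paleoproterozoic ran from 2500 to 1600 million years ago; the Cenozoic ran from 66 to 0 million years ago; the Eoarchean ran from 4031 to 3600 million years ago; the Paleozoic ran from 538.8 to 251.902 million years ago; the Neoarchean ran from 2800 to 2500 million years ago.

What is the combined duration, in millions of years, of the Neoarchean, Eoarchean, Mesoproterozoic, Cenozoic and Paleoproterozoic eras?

Duration is start − end for each: (2800 − 2500) + (4031 − 3600) + (1600 − 1000) + (66 − 0) + (2500 − 1600).
That is 300 + 431 + 600 + 66 + 900, which totals 2297 million years.

2297 million years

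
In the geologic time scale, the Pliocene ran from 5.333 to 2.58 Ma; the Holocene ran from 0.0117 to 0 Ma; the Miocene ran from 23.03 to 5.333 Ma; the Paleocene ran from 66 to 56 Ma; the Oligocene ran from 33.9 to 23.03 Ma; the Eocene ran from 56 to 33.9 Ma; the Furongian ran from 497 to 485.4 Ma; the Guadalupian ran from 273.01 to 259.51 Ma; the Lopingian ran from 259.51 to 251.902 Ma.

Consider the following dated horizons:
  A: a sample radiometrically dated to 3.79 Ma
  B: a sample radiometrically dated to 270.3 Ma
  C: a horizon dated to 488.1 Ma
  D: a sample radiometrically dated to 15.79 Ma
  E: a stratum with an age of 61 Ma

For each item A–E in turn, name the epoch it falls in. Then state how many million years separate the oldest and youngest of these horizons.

A — Pliocene; B — Guadalupian; C — Furongian; D — Miocene; E — Paleocene; span 484.31 million years

A: 3.79 Ma lies in 5.333–2.58 Ma, so Pliocene.
B: 270.3 Ma lies in 273.01–259.51 Ma, so Guadalupian.
C: 488.1 Ma lies in 497–485.4 Ma, so Furongian.
D: 15.79 Ma lies in 23.03–5.333 Ma, so Miocene.
E: 61 Ma lies in 66–56 Ma, so Paleocene.
Oldest = 488.1 Ma, youngest = 3.79 Ma → span 484.31 Myr.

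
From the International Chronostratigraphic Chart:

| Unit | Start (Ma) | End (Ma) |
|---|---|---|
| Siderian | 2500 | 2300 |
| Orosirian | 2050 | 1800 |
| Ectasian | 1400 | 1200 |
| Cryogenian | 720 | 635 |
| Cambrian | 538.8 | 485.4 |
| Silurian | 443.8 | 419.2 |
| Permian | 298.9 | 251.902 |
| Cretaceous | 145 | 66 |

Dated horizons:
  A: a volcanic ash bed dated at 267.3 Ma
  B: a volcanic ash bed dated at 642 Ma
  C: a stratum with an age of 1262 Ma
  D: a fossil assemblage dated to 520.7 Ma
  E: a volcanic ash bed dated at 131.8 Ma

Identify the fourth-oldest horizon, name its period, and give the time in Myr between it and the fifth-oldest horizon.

A, in the Permian; 135.5 million years to E

Sorted oldest-first by Ma: C (1262), B (642), D (520.7), A (267.3), E (131.8).
The fourth oldest is A at 267.3 Ma, which lies in 298.9–251.902 Ma: the Permian.
The fifth oldest is E at 131.8 Ma; separation = |267.3 − 131.8| = 135.5 Myr.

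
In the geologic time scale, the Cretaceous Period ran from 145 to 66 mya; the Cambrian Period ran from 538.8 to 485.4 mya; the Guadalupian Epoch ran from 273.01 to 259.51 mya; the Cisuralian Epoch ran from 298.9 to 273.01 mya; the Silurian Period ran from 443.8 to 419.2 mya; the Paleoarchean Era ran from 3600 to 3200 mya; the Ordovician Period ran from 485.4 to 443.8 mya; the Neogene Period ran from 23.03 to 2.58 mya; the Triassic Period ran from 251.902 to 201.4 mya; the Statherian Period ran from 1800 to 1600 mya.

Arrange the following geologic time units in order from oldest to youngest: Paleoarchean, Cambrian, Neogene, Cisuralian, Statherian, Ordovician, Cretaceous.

Paleoarchean, Statherian, Cambrian, Ordovician, Cisuralian, Cretaceous, Neogene

The oldest of these is Paleoarchean (starts 3600 Ma) and the youngest is Neogene (ends 2.58 Ma).
In between, by decreasing start age: Statherian (1800), Cambrian (538.8), Ordovician (485.4), Cisuralian (298.9), Cretaceous (145).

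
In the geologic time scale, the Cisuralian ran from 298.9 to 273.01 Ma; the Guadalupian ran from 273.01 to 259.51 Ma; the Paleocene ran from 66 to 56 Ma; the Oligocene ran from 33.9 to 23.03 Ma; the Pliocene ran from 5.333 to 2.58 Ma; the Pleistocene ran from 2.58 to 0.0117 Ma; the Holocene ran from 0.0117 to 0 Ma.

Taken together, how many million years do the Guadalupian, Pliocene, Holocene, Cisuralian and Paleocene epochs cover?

52.1547 million years

Duration is start − end for each: (273.01 − 259.51) + (5.333 − 2.58) + (0.0117 − 0) + (298.9 − 273.01) + (66 − 56).
That is 13.5 + 2.753 + 0.0117 + 25.89 + 10, which totals 52.1547 million years.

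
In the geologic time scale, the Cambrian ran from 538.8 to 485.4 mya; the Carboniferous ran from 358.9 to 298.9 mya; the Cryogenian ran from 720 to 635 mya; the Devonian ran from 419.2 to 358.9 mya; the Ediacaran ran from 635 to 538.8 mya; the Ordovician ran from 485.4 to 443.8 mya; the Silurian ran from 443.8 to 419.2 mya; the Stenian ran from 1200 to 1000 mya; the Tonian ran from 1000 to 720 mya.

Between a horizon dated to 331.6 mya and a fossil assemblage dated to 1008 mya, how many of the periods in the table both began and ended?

7

The older date is 1008 Ma and the younger is 331.6 Ma.
Periods with start < 1008 and end > 331.6 Ma: Tonian (1000–720), Cryogenian (720–635), Ediacaran (635–538.8), Cambrian (538.8–485.4), Ordovician (485.4–443.8), Silurian (443.8–419.2), Devonian (419.2–358.9).
That is 7 complete periods.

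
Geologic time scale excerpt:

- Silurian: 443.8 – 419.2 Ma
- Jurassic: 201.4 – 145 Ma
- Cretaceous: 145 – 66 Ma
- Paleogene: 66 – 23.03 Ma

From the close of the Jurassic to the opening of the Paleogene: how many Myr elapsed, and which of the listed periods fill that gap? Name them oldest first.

79 million years; Cretaceous

The Jurassic closes at 145 Ma and the Paleogene opens at 66 Ma, so the interval is 145 − 66 = 79 Myr.
A period fits inside if it starts at or after 145 Ma and ends at or before 66 Ma; oldest first that gives Cretaceous.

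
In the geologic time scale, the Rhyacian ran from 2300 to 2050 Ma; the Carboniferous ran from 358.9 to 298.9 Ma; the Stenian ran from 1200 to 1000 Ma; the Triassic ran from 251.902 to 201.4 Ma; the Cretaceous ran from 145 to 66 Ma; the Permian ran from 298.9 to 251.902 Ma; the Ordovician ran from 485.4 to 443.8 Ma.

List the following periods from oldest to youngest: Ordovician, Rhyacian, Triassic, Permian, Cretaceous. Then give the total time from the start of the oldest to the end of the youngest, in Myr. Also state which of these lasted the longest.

From the excerpt: Ordovician 485.4–443.8; Rhyacian 2300–2050; Triassic 251.902–201.4; Permian 298.9–251.902; Cretaceous 145–66 (Ma).
Larger Ma is earlier, so the oldest is Rhyacian and the youngest is Cretaceous; oldest to youngest: Rhyacian, Ordovician, Permian, Triassic, Cretaceous.
Oldest start 2300 minus youngest end 66 gives 2234 Myr overall.
Individual lengths (start − end): Triassic 50.502; Permian 46.998; Rhyacian 250; Ordovician 41.6; Cretaceous 79. The largest is Rhyacian at 250 Myr.

Rhyacian → Ordovician → Permian → Triassic → Cretaceous; total span 2234 Myr; longest is Rhyacian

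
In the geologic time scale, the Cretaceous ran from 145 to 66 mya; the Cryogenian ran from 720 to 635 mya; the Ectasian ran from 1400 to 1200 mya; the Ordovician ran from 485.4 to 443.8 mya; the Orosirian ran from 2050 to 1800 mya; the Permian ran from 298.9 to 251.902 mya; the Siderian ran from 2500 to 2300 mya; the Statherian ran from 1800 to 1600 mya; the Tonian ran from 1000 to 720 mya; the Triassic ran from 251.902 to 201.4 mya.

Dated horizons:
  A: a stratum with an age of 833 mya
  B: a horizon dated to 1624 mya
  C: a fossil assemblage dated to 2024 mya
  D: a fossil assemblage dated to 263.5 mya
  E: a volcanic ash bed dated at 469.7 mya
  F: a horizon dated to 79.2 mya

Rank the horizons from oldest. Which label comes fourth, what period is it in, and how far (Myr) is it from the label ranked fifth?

E, in the Ordovician; 206.2 million years to D

Larger Ma means older, so oldest first: C 2024 > B 1624 > A 833 > E 469.7 > D 263.5 > F 79.2.
Counting 4 along gives E (469.7 Ma); the excerpt puts that inside the Ordovician, 485.4–443.8 Ma.
Next in line is D (263.5 Ma), and 469.7 − 263.5 = 206.2 Myr.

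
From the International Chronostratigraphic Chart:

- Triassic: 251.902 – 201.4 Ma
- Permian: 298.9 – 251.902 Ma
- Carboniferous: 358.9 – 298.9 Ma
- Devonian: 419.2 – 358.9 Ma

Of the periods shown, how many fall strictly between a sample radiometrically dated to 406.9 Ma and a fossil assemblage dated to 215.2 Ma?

2

406.9 Ma sits inside the Devonian (419.2–358.9) and 215.2 Ma inside the Triassic (251.902–201.4); neither of those is wholly between the two dates.
The listed periods lying completely between them are Carboniferous, Permian — 2 in all.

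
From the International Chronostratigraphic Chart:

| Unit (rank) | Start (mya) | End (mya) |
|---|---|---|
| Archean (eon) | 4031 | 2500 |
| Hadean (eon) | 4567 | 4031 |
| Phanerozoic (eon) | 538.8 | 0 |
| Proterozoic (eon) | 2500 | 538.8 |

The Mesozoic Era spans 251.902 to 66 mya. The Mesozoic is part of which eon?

The Mesozoic (251.902–66 Ma) lies entirely within 538.8–0 Ma, the Phanerozoic Eon.

Phanerozoic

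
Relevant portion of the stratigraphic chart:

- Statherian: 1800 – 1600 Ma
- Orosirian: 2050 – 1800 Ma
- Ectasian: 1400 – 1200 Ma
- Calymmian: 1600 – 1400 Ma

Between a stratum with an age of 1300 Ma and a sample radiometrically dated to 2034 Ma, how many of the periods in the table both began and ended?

The older date is 2034 Ma and the younger is 1300 Ma.
Periods with start < 2034 and end > 1300 Ma: Statherian (1800–1600), Calymmian (1600–1400).
That is 2 complete periods.

2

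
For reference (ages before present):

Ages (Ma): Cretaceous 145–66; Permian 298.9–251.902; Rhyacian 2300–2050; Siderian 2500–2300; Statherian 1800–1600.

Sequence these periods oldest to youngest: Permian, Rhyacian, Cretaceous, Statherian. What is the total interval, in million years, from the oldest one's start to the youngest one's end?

Rhyacian, Statherian, Permian, Cretaceous; total span 2234 Myr

From the excerpt: Permian 298.9–251.902; Rhyacian 2300–2050; Cretaceous 145–66; Statherian 1800–1600 (Ma).
Larger Ma is earlier, so the oldest is Rhyacian and the youngest is Cretaceous; oldest to youngest: Rhyacian, Statherian, Permian, Cretaceous.
Oldest start 2300 minus youngest end 66 gives 2234 Myr overall.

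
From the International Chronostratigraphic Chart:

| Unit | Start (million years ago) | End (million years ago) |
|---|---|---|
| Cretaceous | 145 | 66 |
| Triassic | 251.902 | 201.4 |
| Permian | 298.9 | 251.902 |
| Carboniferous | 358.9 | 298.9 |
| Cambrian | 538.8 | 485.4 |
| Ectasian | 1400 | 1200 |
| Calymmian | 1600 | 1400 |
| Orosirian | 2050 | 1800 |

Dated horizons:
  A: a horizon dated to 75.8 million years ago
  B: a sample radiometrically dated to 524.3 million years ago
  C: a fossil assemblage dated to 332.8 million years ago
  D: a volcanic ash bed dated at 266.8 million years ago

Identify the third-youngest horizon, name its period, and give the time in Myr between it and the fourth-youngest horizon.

C, in the Carboniferous; 191.5 million years to B

Smaller Ma means younger, so youngest first: A 75.8 < D 266.8 < C 332.8 < B 524.3.
Counting 3 along gives C (332.8 Ma); the excerpt puts that inside the Carboniferous, 358.9–298.9 Ma.
Next in line is B (524.3 Ma), and 524.3 − 332.8 = 191.5 Myr.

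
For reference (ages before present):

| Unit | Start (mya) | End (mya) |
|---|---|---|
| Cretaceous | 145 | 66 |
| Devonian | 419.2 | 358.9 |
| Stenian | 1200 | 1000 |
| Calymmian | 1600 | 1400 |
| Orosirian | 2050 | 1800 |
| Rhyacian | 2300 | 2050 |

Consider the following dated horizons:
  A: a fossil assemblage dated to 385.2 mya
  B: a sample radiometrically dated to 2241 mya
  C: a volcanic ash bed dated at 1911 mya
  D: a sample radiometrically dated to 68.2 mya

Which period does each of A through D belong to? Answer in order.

A — Devonian; B — Rhyacian; C — Orosirian; D — Cretaceous

Match each age against the start–end ranges in the excerpt: A = 385.2 Ma → Devonian (419.2–358.9); B = 2241 Ma → Rhyacian (2300–2050); C = 1911 Ma → Orosirian (2050–1800); D = 68.2 Ma → Cretaceous (145–66).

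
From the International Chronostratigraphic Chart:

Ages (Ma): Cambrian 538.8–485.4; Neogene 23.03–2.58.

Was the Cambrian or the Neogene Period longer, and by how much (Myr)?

Cambrian: 538.8 − 485.4 = 53.4 Myr.
Neogene: 23.03 − 2.58 = 20.45 Myr.
Difference: 53.4 − 20.45 = 32.95 Myr, so the Cambrian was longer.

Cambrian, by 32.95 million years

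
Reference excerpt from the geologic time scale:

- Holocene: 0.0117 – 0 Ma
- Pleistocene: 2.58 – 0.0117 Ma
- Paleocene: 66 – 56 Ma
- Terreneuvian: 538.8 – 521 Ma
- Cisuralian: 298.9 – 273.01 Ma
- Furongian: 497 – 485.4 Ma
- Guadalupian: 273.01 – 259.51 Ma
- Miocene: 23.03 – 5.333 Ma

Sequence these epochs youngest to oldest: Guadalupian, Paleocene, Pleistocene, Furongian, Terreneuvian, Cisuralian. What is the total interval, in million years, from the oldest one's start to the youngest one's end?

Pleistocene, Paleocene, Guadalupian, Cisuralian, Furongian, Terreneuvian; total span 538.7883 Myr

Start ages (Ma): Terreneuvian 538.8, Furongian 497, Cisuralian 298.9, Guadalupian 273.01, Paleocene 66, Pleistocene 2.58.
Ordered youngest to oldest: Pleistocene, Paleocene, Guadalupian, Cisuralian, Furongian, Terreneuvian.
Span = 538.8 − 0.0117 = 538.7883 Myr.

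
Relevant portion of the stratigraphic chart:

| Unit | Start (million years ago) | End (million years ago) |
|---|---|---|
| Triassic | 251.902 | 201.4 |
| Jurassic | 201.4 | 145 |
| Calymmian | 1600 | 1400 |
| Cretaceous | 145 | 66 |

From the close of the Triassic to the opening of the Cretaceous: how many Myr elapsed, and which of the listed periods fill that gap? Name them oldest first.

The Triassic closes at 201.4 Ma and the Cretaceous opens at 145 Ma, so the interval is 201.4 − 145 = 56.4 Myr.
A period fits inside if it starts at or after 201.4 Ma and ends at or before 145 Ma; oldest first that gives Jurassic.

56.4 million years; Jurassic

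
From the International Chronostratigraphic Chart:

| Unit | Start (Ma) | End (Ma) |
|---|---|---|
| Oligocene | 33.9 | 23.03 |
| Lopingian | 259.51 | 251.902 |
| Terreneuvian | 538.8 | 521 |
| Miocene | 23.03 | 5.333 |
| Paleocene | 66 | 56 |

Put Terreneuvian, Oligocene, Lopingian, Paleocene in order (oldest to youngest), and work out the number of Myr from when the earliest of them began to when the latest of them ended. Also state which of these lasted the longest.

Start ages (Ma): Terreneuvian 538.8, Lopingian 259.51, Paleocene 66, Oligocene 33.9.
Ordered oldest to youngest: Terreneuvian, Lopingian, Paleocene, Oligocene.
Span = 538.8 − 23.03 = 515.77 Myr.
Durations: Oligocene 10.87, Terreneuvian 17.8, Paleocene 10, Lopingian 7.608 → longest is Terreneuvian (17.8 Myr).

Terreneuvian → Lopingian → Paleocene → Oligocene; total span 515.77 Myr; longest is Terreneuvian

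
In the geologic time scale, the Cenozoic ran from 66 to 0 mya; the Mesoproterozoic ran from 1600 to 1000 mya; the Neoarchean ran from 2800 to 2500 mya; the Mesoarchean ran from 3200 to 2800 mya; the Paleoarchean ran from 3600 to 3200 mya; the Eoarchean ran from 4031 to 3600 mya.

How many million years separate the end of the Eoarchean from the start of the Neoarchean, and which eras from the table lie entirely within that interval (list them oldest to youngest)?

The Eoarchean closes at 3600 Ma and the Neoarchean opens at 2800 Ma, so the interval is 3600 − 2800 = 800 Myr.
An era fits inside if it starts at or after 3600 Ma and ends at or before 2800 Ma; oldest first that gives Paleoarchean, Mesoarchean.

800 million years; Paleoarchean, Mesoarchean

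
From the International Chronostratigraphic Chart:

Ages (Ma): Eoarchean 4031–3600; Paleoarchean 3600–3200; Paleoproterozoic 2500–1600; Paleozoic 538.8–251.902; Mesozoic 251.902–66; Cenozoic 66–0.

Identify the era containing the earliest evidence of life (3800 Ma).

Eoarchean

3800 Ma lies between 4031 and 3600 Ma, so it falls in the Eoarchean.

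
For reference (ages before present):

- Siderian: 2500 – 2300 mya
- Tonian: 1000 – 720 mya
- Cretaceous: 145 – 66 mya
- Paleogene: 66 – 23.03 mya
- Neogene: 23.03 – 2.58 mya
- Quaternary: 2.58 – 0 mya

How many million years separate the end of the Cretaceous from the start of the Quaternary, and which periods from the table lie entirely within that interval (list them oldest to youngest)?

End of Cretaceous = 66 Ma; start of Quaternary = 2.58 Ma.
Gap = 66 − 2.58 = 63.42 Myr.
Periods wholly inside 66–2.58 Ma: Paleogene (66–23.03), Neogene (23.03–2.58).

63.42 million years; Paleogene, Neogene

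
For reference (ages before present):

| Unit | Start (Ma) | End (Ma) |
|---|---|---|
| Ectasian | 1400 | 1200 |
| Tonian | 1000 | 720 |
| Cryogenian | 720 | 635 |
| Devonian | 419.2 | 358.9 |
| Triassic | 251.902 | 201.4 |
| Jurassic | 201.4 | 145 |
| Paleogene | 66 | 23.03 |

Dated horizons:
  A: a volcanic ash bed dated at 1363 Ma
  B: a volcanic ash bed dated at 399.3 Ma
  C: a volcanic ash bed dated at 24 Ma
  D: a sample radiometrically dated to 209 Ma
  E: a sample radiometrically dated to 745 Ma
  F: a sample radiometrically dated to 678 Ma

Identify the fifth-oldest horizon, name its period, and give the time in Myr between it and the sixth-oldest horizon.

Sorted oldest-first by Ma: A (1363), E (745), F (678), B (399.3), D (209), C (24).
The fifth oldest is D at 209 Ma, which lies in 251.902–201.4 Ma: the Triassic.
The sixth oldest is C at 24 Ma; separation = |209 − 24| = 185 Myr.

D, in the Triassic; 185 million years to C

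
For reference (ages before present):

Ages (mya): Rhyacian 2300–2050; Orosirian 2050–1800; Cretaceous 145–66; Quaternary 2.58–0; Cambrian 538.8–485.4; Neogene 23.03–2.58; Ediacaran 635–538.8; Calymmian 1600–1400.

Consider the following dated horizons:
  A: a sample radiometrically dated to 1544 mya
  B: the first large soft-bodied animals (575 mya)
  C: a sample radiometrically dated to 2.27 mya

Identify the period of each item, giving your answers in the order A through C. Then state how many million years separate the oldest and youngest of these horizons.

A — Calymmian; B — Ediacaran; C — Quaternary; span 1541.73 million years

Match each age against the start–end ranges in the excerpt: A = 1544 Ma → Calymmian (1600–1400); B = 575 Ma → Ediacaran (635–538.8); C = 2.27 Ma → Quaternary (2.58–0).
The largest age is 1544 Ma and the smallest is 2.27 Ma; their difference is 1541.73 Myr.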